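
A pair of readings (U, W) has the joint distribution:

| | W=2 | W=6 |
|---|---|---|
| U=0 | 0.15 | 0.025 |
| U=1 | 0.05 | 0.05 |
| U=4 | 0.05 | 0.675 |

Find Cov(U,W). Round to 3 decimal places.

E[U] = 3,  E[W] = 5
E[UW] = 17
Cov(U,W) = E[UW] − E[U]E[W] = 17 − (3)(5) = 2

2.000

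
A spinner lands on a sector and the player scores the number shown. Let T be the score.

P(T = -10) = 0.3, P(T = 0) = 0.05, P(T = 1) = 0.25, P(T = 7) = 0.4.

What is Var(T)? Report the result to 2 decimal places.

49.85

E[T] = (-10)(0.3) + (0)(0.05) + (1)(0.25) + (7)(0.4) = 0.05
E[T²] = (-10)²(0.3) + (0)²(0.05) + (1)²(0.25) + (7)²(0.4) = 49.85
Var(T) = E[T²] − (E[T])² = 49.85 − (0.05)² = 49.8475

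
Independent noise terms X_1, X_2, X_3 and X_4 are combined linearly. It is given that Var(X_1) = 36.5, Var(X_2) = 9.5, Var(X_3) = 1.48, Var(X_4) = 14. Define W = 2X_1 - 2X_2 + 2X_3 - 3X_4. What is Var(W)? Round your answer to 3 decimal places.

315.920

By independence, Var(W) = (2)²Var(X_1) + (-2)²Var(X_2) + (2)²Var(X_3) + (-3)²Var(X_4)
= (2)²·36.5 + (-2)²·9.5 + (2)²·1.48 + (-3)²·14 = 315.92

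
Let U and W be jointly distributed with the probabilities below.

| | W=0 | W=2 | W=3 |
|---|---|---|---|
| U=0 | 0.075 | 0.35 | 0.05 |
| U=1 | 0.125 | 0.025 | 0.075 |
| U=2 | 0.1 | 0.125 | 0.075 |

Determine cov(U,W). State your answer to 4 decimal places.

-0.0950

E[U] = 0.825,  E[W] = 1.6
E[UW] = 1.225
cov(U,W) = E[UW] − E[U]E[W] = 1.225 − (0.825)(1.6) = -0.095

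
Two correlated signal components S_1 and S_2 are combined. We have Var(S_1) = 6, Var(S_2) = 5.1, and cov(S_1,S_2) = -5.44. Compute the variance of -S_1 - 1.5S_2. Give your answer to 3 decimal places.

Var(-S_1 - 1.5S_2) = (-1)²·Var(S_1) + (-1.5)²·Var(S_2) + 2·(-1)·(-1.5)·cov(S_1,S_2)
= 1·6 + 2.25·5.1 + 3·-5.44 = 1.155

1.155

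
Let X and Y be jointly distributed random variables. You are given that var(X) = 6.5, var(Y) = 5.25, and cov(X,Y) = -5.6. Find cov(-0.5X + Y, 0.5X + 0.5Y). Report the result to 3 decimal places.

cov(-0.5X + Y, 0.5X + 0.5Y) = (-0.5)(0.5)var(X) + (1)(0.5)var(Y) + [(-0.5)(0.5) + (1)(0.5)]cov(X,Y)
= -0.25·6.5 + 0.5·5.25 + 0.25·-5.6 = -0.4

-0.400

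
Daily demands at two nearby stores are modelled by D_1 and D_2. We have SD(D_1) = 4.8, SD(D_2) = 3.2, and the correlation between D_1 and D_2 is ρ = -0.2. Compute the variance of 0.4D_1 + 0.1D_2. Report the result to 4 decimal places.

V(D_1) = (4.8)² = 23.04;  V(D_2) = (3.2)² = 10.24
Cov(D_1,D_2) = ρ·SD(D_1)·SD(D_2) = -0.2·4.8·3.2 = -3.072
V(0.4D_1 + 0.1D_2) = (0.4)²·V(D_1) + (0.1)²·V(D_2) + 2·(0.4)·(0.1)·Cov(D_1,D_2)
= 0.16·23.04 + 0.01·10.24 + 0.08·-3.072 = 3.54304

3.5430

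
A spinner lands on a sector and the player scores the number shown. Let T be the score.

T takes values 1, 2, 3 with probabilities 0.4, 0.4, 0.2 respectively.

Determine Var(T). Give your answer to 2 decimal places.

0.56

E[T] = (1)(0.4) + (2)(0.4) + (3)(0.2) = 1.8
E[T²] = (1)²(0.4) + (2)²(0.4) + (3)²(0.2) = 3.8
Var(T) = E[T²] − (E[T])² = 3.8 − (1.8)² = 0.56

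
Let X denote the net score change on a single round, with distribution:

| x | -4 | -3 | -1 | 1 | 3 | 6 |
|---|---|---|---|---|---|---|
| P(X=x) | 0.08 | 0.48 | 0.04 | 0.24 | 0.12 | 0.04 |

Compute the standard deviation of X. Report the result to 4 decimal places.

2.7347

E[X] = (-4)(0.08) + (-3)(0.48) + (-1)(0.04) + (1)(0.24) + (3)(0.12) + (6)(0.04) = -0.96
E[X²] = (-4)²(0.08) + (-3)²(0.48) + (-1)²(0.04) + (1)²(0.24) + (3)²(0.12) + (6)²(0.04) = 8.4
Var(X) = E[X²] − (E[X])² = 8.4 − (-0.96)² = 7.4784
sd(X) = √7.4784 ≈ 2.7347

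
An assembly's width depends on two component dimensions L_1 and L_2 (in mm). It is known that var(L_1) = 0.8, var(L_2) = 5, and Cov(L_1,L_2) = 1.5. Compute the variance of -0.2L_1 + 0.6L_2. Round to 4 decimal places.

var(-0.2L_1 + 0.6L_2) = (-0.2)²·var(L_1) + (0.6)²·var(L_2) + 2·(-0.2)·(0.6)·Cov(L_1,L_2)
= 0.04·0.8 + 0.36·5 + -0.24·1.5 = 1.472

1.4720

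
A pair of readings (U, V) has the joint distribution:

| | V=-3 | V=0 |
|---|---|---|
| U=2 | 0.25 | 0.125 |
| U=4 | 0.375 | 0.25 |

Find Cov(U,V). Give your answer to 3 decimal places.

E[U] = 3.25,  E[V] = -1.875
E[UV] = -6
Cov(U,V) = E[UV] − E[U]E[V] = -6 − (3.25)(-1.875) = 0.09375

0.094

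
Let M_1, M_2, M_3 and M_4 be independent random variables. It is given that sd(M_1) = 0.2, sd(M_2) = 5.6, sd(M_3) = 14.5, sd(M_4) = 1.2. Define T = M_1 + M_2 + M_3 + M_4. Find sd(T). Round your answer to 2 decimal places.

Var(M_1) = 0.04, Var(M_2) = 31.36, Var(M_3) = 210.25, Var(M_4) = 1.44
By independence, Var(T) = (1)²Var(M_1) + (1)²Var(M_2) + (1)²Var(M_3) + (1)²Var(M_4)
= (1)²·0.04 + (1)²·31.36 + (1)²·210.25 + (1)²·1.44 = 243.09
sd(T) = √243.09 ≈ 15.59

15.59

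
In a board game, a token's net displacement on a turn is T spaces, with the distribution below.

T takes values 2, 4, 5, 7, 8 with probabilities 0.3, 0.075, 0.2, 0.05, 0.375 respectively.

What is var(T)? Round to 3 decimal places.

6.288

E[T] = (2)(0.3) + (4)(0.075) + (5)(0.2) + (7)(0.05) + (8)(0.375) = 5.25
E[T²] = (2)²(0.3) + (4)²(0.075) + (5)²(0.2) + (7)²(0.05) + (8)²(0.375) = 33.85
var(T) = E[T²] − (E[T])² = 33.85 − (5.25)² = 6.2875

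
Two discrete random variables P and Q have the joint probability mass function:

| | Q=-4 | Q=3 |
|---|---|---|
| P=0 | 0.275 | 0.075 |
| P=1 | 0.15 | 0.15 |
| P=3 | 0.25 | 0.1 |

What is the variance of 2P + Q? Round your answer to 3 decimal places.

17.574

E[P] = 1.35,  E[Q] = -1.725,  E[PQ] = -2.25
var(P) = 3.45 − (1.35)² = 1.6275;  var(Q) = 13.725 − (-1.725)² = 10.749375
Cov(P,Q) = -2.25 − (1.35)(-1.725) = 0.07875
var(2P + Q) = (2)²·1.6275 + (1)²·10.749375 + 2·(2)·(1)·0.07875 = 17.574375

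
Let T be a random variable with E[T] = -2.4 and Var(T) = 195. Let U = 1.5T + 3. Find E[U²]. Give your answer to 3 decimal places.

439.110

E[1.5T + 3] = 1.5·-2.4 + 3 = -0.6
Var(1.5T + 3) = (1.5)²·195 = 438.75
E[U²] = Var(U) + (E[U])² = 438.75 + (-0.6)² = 439.11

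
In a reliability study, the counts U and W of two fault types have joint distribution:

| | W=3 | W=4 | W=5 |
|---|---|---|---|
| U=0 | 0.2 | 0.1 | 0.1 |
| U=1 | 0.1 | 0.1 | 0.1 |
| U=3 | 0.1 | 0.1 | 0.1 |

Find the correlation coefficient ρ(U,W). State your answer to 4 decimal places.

0.1157

E[U] = 1.2,  E[W] = 3.9
E[UW] = 4.8
cov(U,W) = E[UW] − E[U]E[W] = 4.8 − (1.2)(3.9) = 0.12
V(U) = 1.56,  V(W) = 0.69
ρ = 0.12 / √(1.56·0.69) ≈ 0.1157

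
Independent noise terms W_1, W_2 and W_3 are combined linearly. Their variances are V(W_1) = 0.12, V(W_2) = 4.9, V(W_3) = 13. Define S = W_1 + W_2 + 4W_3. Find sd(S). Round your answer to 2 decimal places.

By independence, V(S) = (1)²V(W_1) + (1)²V(W_2) + (4)²V(W_3)
= (1)²·0.12 + (1)²·4.9 + (4)²·13 = 213.02
sd(S) = √213.02 ≈ 14.60

14.60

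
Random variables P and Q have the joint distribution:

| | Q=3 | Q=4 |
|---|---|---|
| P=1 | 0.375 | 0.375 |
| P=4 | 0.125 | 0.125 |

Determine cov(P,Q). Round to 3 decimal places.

0.000

E[P] = 1.75,  E[Q] = 3.5
E[PQ] = 6.125
cov(P,Q) = E[PQ] − E[P]E[Q] = 6.125 − (1.75)(3.5) = 0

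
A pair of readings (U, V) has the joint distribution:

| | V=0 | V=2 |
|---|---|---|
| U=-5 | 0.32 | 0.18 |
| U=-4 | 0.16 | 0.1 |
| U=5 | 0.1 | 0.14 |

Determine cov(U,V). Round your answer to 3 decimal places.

0.766

E[U] = -2.34,  E[V] = 0.84
E[UV] = -1.2
cov(U,V) = E[UV] − E[U]E[V] = -1.2 − (-2.34)(0.84) = 0.7656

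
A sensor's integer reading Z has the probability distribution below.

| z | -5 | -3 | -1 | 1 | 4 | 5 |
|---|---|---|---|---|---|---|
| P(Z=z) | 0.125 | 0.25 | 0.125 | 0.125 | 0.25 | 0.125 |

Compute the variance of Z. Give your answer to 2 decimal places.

E[Z] = (-5)(0.125) + (-3)(0.25) + (-1)(0.125) + (1)(0.125) + (4)(0.25) + (5)(0.125) = 0.25
E[Z²] = (-5)²(0.125) + (-3)²(0.25) + (-1)²(0.125) + (1)²(0.125) + (4)²(0.25) + (5)²(0.125) = 12.75
Var(Z) = E[Z²] − (E[Z])² = 12.75 − (0.25)² = 12.6875

12.69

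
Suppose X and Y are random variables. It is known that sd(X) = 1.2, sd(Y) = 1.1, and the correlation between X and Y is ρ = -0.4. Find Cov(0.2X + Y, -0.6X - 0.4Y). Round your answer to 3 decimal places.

var(X) = (1.2)² = 1.44;  var(Y) = (1.1)² = 1.21
Cov(X,Y) = ρ·sd(X)·sd(Y) = -0.4·1.2·1.1 = -0.528
Cov(0.2X + Y, -0.6X - 0.4Y) = (0.2)(-0.6)var(X) + (1)(-0.4)var(Y) + [(0.2)(-0.4) + (1)(-0.6)]Cov(X,Y)
= -0.12·1.44 + -0.4·1.21 + -0.68·-0.528 = -0.29776

-0.298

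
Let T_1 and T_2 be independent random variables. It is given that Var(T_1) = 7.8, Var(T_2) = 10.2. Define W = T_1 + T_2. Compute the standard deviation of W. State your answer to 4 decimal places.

By independence, Var(W) = (1)²Var(T_1) + (1)²Var(T_2)
= (1)²·7.8 + (1)²·10.2 = 18
SD(W) = √18 ≈ 4.2426

4.2426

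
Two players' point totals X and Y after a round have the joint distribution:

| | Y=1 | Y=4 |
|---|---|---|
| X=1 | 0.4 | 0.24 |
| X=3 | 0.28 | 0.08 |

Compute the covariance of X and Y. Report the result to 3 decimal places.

-0.211

E[X] = 1.72,  E[Y] = 1.96
E[XY] = 3.16
Cov(X,Y) = E[XY] − E[X]E[Y] = 3.16 − (1.72)(1.96) = -0.2112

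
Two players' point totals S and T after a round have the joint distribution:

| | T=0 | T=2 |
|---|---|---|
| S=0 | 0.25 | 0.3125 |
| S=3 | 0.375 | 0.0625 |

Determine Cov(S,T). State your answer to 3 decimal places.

E[S] = 1.3125,  E[T] = 0.75
E[ST] = 0.375
Cov(S,T) = E[ST] − E[S]E[T] = 0.375 − (1.3125)(0.75) = -0.609375

-0.609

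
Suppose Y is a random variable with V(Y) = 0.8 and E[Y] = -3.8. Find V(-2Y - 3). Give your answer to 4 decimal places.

V(-2Y - 3) = (-2)²·V(Y) = 4·0.8 = 3.2

3.2000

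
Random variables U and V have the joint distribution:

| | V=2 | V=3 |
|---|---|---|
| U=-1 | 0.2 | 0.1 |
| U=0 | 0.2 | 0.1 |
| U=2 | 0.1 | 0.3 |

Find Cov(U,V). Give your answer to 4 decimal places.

0.2500

E[U] = 0.5,  E[V] = 2.5
E[UV] = 1.5
Cov(U,V) = E[UV] − E[U]E[V] = 1.5 − (0.5)(2.5) = 0.25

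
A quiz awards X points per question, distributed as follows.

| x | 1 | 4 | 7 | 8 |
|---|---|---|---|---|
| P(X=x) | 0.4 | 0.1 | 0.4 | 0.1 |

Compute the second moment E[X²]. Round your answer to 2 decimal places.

E[X²] = (1)²(0.4) + (4)²(0.1) + (7)²(0.4) + (8)²(0.1) = 28

28.00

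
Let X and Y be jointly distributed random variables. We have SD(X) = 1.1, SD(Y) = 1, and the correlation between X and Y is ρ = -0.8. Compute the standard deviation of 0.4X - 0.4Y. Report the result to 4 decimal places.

V(X) = (1.1)² = 1.21;  V(Y) = (1)² = 1
Cov(X,Y) = ρ·SD(X)·SD(Y) = -0.8·1.1·1 = -0.88
V(0.4X - 0.4Y) = (0.4)²·V(X) + (-0.4)²·V(Y) + 2·(0.4)·(-0.4)·Cov(X,Y)
= 0.16·1.21 + 0.16·1 + -0.32·-0.88 = 0.6352
SD(0.4X - 0.4Y) = √0.6352 ≈ 0.7970

0.7970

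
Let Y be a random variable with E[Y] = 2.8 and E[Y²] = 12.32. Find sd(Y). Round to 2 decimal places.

V(Y) = 12.32 − (2.8)² = 4.48
sd(Y) = √4.48 ≈ 2.12

2.12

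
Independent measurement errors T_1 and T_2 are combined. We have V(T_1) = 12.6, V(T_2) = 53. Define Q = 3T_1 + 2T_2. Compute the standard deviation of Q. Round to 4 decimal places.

By independence, V(Q) = (3)²V(T_1) + (2)²V(T_2)
= (3)²·12.6 + (2)²·53 = 325.4
SD(Q) = √325.4 ≈ 18.0388

18.0388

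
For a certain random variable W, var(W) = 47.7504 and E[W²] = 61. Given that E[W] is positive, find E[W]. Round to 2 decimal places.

(E[W])² = E[W²] − var(W) = 61 − 47.7504 = 13.2496
E[W] = √13.2496 = 3.64

3.64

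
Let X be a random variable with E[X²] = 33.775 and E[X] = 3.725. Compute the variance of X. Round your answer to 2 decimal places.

var(X) = 33.775 − (3.725)² = 19.899375

19.90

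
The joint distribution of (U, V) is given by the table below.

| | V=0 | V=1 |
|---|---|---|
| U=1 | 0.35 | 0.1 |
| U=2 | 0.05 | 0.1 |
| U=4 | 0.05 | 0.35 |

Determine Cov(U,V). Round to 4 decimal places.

E[U] = 2.35,  E[V] = 0.55
E[UV] = 1.7
Cov(U,V) = E[UV] − E[U]E[V] = 1.7 − (2.35)(0.55) = 0.4075

0.4075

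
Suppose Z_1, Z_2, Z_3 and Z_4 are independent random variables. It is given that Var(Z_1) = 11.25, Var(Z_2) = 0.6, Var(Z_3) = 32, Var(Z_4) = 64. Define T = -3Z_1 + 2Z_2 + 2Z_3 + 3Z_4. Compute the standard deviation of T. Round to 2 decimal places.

By independence, Var(T) = (-3)²Var(Z_1) + (2)²Var(Z_2) + (2)²Var(Z_3) + (3)²Var(Z_4)
= (-3)²·11.25 + (2)²·0.6 + (2)²·32 + (3)²·64 = 807.65
SD(T) = √807.65 ≈ 28.42

28.42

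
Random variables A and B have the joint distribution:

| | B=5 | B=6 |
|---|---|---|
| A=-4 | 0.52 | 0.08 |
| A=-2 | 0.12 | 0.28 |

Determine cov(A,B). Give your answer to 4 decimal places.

0.2720

E[A] = -3.2,  E[B] = 5.36
E[AB] = -16.88
cov(A,B) = E[AB] − E[A]E[B] = -16.88 − (-3.2)(5.36) = 0.272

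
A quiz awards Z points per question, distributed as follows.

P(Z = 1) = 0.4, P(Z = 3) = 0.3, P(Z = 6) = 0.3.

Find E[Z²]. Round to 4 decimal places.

E[Z²] = (1)²(0.4) + (3)²(0.3) + (6)²(0.3) = 13.9

13.9000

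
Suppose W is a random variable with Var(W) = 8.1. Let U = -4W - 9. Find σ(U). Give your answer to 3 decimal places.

11.384

Var(-4W - 9) = (-4)²·8.1 = 129.6
σ(U) = √129.6 ≈ 11.384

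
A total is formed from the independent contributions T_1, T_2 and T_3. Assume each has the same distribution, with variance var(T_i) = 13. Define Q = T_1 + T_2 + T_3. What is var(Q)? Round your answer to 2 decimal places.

By independence, var(Q) = (1)²var(T_1) + (1)²var(T_2) + (1)²var(T_3)
= (1)²·13 + (1)²·13 + (1)²·13 = 39

39.00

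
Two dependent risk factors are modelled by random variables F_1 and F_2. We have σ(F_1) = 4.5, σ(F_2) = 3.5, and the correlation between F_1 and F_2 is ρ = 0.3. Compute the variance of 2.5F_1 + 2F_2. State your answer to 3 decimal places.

222.813

Var(F_1) = (4.5)² = 20.25;  Var(F_2) = (3.5)² = 12.25
Cov(F_1,F_2) = ρ·σ(F_1)·σ(F_2) = 0.3·4.5·3.5 = 4.725
Var(2.5F_1 + 2F_2) = (2.5)²·Var(F_1) + (2)²·Var(F_2) + 2·(2.5)·(2)·Cov(F_1,F_2)
= 6.25·20.25 + 4·12.25 + 10·4.725 = 222.8125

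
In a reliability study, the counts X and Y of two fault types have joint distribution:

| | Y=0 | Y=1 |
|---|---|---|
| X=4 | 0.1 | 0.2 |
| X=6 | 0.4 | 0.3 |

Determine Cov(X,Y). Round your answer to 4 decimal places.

E[X] = 5.4,  E[Y] = 0.5
E[XY] = 2.6
Cov(X,Y) = E[XY] − E[X]E[Y] = 2.6 − (5.4)(0.5) = -0.1

-0.1000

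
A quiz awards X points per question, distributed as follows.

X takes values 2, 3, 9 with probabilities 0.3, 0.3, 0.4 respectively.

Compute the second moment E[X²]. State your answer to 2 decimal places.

36.30

E[X²] = (2)²(0.3) + (3)²(0.3) + (9)²(0.4) = 36.3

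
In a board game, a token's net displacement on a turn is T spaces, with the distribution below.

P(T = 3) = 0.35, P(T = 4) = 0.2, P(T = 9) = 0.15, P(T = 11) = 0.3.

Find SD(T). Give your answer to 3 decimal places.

3.543

E[T] = (3)(0.35) + (4)(0.2) + (9)(0.15) + (11)(0.3) = 6.5
E[T²] = (3)²(0.35) + (4)²(0.2) + (9)²(0.15) + (11)²(0.3) = 54.8
var(T) = E[T²] − (E[T])² = 54.8 − (6.5)² = 12.55
SD(T) = √12.55 ≈ 3.543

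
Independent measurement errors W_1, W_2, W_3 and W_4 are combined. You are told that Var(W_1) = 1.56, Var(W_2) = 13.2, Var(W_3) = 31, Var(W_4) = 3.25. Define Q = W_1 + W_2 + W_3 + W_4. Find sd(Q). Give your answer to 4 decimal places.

By independence, Var(Q) = (1)²Var(W_1) + (1)²Var(W_2) + (1)²Var(W_3) + (1)²Var(W_4)
= (1)²·1.56 + (1)²·13.2 + (1)²·31 + (1)²·3.25 = 49.01
sd(Q) = √49.01 ≈ 7.0007

7.0007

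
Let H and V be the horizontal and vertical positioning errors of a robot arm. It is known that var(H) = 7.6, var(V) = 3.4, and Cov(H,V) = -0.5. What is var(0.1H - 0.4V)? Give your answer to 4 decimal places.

0.6600

var(0.1H - 0.4V) = (0.1)²·var(H) + (-0.4)²·var(V) + 2·(0.1)·(-0.4)·Cov(H,V)
= 0.01·7.6 + 0.16·3.4 + -0.08·-0.5 = 0.66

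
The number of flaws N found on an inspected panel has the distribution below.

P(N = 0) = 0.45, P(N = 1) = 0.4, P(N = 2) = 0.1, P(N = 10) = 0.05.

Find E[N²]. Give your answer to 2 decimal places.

E[N²] = (0)²(0.45) + (1)²(0.4) + (2)²(0.1) + (10)²(0.05) = 5.8

5.80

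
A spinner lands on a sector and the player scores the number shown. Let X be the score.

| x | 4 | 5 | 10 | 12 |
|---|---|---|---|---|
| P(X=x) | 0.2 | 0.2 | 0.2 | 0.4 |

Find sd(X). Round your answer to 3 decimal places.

3.441

E[X] = (4)(0.2) + (5)(0.2) + (10)(0.2) + (12)(0.4) = 8.6
E[X²] = (4)²(0.2) + (5)²(0.2) + (10)²(0.2) + (12)²(0.4) = 85.8
Var(X) = E[X²] − (E[X])² = 85.8 − (8.6)² = 11.84
sd(X) = √11.84 ≈ 3.441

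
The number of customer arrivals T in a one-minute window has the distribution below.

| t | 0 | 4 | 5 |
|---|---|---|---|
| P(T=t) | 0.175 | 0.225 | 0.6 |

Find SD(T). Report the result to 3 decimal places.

E[T] = (0)(0.175) + (4)(0.225) + (5)(0.6) = 3.9
E[T²] = (0)²(0.175) + (4)²(0.225) + (5)²(0.6) = 18.6
V(T) = E[T²] − (E[T])² = 18.6 − (3.9)² = 3.39
SD(T) = √3.39 ≈ 1.841

1.841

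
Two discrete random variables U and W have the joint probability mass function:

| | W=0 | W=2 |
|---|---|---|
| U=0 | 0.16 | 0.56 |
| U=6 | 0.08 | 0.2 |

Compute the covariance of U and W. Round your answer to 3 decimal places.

E[U] = 1.68,  E[W] = 1.52
E[UW] = 2.4
cov(U,W) = E[UW] − E[U]E[W] = 2.4 − (1.68)(1.52) = -0.1536

-0.154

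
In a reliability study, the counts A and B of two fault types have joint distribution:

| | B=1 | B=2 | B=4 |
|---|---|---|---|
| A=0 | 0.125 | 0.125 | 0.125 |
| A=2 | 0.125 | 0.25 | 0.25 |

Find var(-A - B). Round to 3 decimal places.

E[A] = 1.25,  E[B] = 2.5,  E[AB] = 3.25
var(A) = 2.5 − (1.25)² = 0.9375;  var(B) = 7.75 − (2.5)² = 1.5
Cov(A,B) = 3.25 − (1.25)(2.5) = 0.125
var(-A - B) = (-1)²·0.9375 + (-1)²·1.5 + 2·(-1)·(-1)·0.125 = 2.6875

2.688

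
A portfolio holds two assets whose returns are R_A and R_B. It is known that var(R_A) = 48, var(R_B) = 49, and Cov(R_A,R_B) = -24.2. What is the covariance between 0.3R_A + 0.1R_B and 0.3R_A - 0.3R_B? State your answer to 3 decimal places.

4.302

Cov(0.3R_A + 0.1R_B, 0.3R_A - 0.3R_B) = (0.3)(0.3)var(R_A) + (0.1)(-0.3)var(R_B) + [(0.3)(-0.3) + (0.1)(0.3)]Cov(R_A,R_B)
= 0.09·48 + -0.03·49 + -0.06·-24.2 = 4.302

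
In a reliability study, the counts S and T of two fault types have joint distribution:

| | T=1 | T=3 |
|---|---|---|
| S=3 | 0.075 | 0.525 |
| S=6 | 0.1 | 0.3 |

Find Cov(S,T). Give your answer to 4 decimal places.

E[S] = 4.2,  E[T] = 2.65
E[ST] = 10.95
Cov(S,T) = E[ST] − E[S]E[T] = 10.95 − (4.2)(2.65) = -0.18

-0.1800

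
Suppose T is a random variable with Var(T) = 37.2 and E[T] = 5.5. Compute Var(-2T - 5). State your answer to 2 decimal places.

148.80

Var(-2T - 5) = (-2)²·Var(T) = 4·37.2 = 148.8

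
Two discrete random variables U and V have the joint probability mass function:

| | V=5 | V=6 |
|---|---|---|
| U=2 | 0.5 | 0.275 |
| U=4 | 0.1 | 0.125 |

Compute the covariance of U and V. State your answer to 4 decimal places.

E[U] = 2.45,  E[V] = 5.4
E[UV] = 13.3
cov(U,V) = E[UV] − E[U]E[V] = 13.3 − (2.45)(5.4) = 0.07

0.0700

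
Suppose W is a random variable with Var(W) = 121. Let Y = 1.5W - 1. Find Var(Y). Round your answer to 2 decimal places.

272.25

Var(1.5W - 1) = (1.5)²·Var(W) = 2.25·121 = 272.25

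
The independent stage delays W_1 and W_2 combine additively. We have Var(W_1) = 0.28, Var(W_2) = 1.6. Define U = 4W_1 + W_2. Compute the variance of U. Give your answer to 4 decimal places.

By independence, Var(U) = (4)²Var(W_1) + (1)²Var(W_2)
= (4)²·0.28 + (1)²·1.6 = 6.08

6.0800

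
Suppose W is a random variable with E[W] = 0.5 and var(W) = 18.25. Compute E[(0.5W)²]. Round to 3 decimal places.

E[0.5W] = 0.5·0.5 = 0.25
var(0.5W) = (0.5)²·18.25 = 4.5625
E[(0.5W)²] = var((0.5W)) + (E[(0.5W)])² = 4.5625 + (0.25)² = 4.625

4.625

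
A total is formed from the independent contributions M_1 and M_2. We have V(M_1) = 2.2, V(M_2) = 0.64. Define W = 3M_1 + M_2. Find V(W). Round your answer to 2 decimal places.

By independence, V(W) = (3)²V(M_1) + (1)²V(M_2)
= (3)²·2.2 + (1)²·0.64 = 20.44

20.44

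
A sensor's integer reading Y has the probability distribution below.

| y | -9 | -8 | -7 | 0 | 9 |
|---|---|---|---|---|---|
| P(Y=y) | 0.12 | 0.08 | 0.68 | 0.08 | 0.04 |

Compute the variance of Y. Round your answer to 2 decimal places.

13.95

E[Y] = (-9)(0.12) + (-8)(0.08) + (-7)(0.68) + (0)(0.08) + (9)(0.04) = -6.12
E[Y²] = (-9)²(0.12) + (-8)²(0.08) + (-7)²(0.68) + (0)²(0.08) + (9)²(0.04) = 51.4
Var(Y) = E[Y²] − (E[Y])² = 51.4 − (-6.12)² = 13.9456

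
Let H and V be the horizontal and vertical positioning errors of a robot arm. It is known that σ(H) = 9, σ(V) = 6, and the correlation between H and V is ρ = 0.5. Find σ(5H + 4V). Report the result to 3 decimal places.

var(H) = (9)² = 81;  var(V) = (6)² = 36
cov(H,V) = ρ·σ(H)·σ(V) = 0.5·9·6 = 27
var(5H + 4V) = (5)²·var(H) + (4)²·var(V) + 2·(5)·(4)·cov(H,V)
= 25·81 + 16·36 + 40·27 = 3681
σ(5H + 4V) = √3681 ≈ 60.671

60.671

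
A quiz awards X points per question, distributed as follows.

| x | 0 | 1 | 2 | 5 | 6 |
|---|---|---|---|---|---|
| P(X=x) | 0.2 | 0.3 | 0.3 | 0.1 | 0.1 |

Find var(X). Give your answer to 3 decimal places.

E[X] = (0)(0.2) + (1)(0.3) + (2)(0.3) + (5)(0.1) + (6)(0.1) = 2
E[X²] = (0)²(0.2) + (1)²(0.3) + (2)²(0.3) + (5)²(0.1) + (6)²(0.1) = 7.6
var(X) = E[X²] − (E[X])² = 7.6 − (2)² = 3.6

3.600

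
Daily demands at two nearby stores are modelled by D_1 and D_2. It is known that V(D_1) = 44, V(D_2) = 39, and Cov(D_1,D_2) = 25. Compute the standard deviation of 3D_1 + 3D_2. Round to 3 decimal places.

34.598

V(3D_1 + 3D_2) = (3)²·V(D_1) + (3)²·V(D_2) + 2·(3)·(3)·Cov(D_1,D_2)
= 9·44 + 9·39 + 18·25 = 1197
sd(3D_1 + 3D_2) = √1197 ≈ 34.598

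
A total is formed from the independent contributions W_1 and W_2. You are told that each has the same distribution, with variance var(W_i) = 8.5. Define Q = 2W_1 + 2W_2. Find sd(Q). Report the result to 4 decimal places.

8.2462

By independence, var(Q) = (2)²var(W_1) + (2)²var(W_2)
= (2)²·8.5 + (2)²·8.5 = 68
sd(Q) = √68 ≈ 8.2462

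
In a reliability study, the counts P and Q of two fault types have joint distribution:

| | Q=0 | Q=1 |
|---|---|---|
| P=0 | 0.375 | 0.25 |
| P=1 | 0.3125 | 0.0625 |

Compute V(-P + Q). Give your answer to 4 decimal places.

E[P] = 0.375,  E[Q] = 0.3125,  E[PQ] = 0.0625
V(P) = 0.375 − (0.375)² = 0.234375;  V(Q) = 0.3125 − (0.3125)² = 0.21484375
Cov(P,Q) = 0.0625 − (0.375)(0.3125) = -0.0546875
V(-P + Q) = (-1)²·0.234375 + (1)²·0.21484375 + 2·(-1)·(1)·-0.0546875 = 0.55859375

0.5586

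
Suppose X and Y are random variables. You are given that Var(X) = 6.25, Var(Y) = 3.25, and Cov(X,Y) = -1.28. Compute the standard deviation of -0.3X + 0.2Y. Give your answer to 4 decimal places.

0.9198

Var(-0.3X + 0.2Y) = (-0.3)²·Var(X) + (0.2)²·Var(Y) + 2·(-0.3)·(0.2)·Cov(X,Y)
= 0.09·6.25 + 0.04·3.25 + -0.12·-1.28 = 0.8461
SD(-0.3X + 0.2Y) = √0.8461 ≈ 0.9198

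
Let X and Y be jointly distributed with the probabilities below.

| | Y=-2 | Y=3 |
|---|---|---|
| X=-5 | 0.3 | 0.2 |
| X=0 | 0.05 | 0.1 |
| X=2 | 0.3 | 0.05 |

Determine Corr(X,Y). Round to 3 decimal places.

-0.173

E[X] = -1.8,  E[Y] = -0.25
E[XY] = -0.9
cov(X,Y) = E[XY] − E[X]E[Y] = -0.9 − (-1.8)(-0.25) = -1.35
Var(X) = 10.66,  Var(Y) = 5.6875
ρ = -1.35 / √(10.66·5.6875) ≈ -0.173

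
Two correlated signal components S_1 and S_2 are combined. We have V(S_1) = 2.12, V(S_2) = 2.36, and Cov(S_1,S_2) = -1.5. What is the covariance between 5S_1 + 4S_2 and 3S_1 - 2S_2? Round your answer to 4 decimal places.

9.9200

Cov(5S_1 + 4S_2, 3S_1 - 2S_2) = (5)(3)V(S_1) + (4)(-2)V(S_2) + [(5)(-2) + (4)(3)]Cov(S_1,S_2)
= 15·2.12 + -8·2.36 + 2·-1.5 = 9.92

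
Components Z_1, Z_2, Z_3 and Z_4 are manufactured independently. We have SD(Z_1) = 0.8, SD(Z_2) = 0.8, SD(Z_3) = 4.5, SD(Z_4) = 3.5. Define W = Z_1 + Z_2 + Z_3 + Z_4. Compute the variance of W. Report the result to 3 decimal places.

var(Z_1) = 0.64, var(Z_2) = 0.64, var(Z_3) = 20.25, var(Z_4) = 12.25
By independence, var(W) = (1)²var(Z_1) + (1)²var(Z_2) + (1)²var(Z_3) + (1)²var(Z_4)
= (1)²·0.64 + (1)²·0.64 + (1)²·20.25 + (1)²·12.25 = 33.78

33.780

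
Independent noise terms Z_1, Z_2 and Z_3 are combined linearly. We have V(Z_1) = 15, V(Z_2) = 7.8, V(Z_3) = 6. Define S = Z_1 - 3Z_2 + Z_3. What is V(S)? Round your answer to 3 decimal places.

By independence, V(S) = (1)²V(Z_1) + (-3)²V(Z_2) + (1)²V(Z_3)
= (1)²·15 + (-3)²·7.8 + (1)²·6 = 91.2

91.200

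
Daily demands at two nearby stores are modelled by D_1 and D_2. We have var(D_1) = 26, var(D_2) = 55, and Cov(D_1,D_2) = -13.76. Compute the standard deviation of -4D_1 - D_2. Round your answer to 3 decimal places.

18.998

var(-4D_1 - D_2) = (-4)²·var(D_1) + (-1)²·var(D_2) + 2·(-4)·(-1)·Cov(D_1,D_2)
= 16·26 + 1·55 + 8·-13.76 = 360.92
SD(-4D_1 - D_2) = √360.92 ≈ 18.998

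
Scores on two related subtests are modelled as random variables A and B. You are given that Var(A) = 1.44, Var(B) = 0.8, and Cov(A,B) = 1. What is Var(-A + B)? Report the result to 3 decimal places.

0.240

Var(-A + B) = (-1)²·Var(A) + (1)²·Var(B) + 2·(-1)·(1)·Cov(A,B)
= 1·1.44 + 1·0.8 + -2·1 = 0.24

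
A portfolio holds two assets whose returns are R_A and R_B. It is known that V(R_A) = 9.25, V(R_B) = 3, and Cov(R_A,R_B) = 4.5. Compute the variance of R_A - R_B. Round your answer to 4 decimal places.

V(R_A - R_B) = (1)²·V(R_A) + (-1)²·V(R_B) + 2·(1)·(-1)·Cov(R_A,R_B)
= 1·9.25 + 1·3 + -2·4.5 = 3.25

3.2500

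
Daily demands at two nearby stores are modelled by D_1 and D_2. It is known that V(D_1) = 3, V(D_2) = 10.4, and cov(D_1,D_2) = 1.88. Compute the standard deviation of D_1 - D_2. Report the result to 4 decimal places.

3.1048

V(D_1 - D_2) = (1)²·V(D_1) + (-1)²·V(D_2) + 2·(1)·(-1)·cov(D_1,D_2)
= 1·3 + 1·10.4 + -2·1.88 = 9.64
SD(D_1 - D_2) = √9.64 ≈ 3.1048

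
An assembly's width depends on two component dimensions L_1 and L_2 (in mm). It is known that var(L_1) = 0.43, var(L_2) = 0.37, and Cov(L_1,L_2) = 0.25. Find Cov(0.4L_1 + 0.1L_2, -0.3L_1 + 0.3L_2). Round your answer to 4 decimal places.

Cov(0.4L_1 + 0.1L_2, -0.3L_1 + 0.3L_2) = (0.4)(-0.3)var(L_1) + (0.1)(0.3)var(L_2) + [(0.4)(0.3) + (0.1)(-0.3)]Cov(L_1,L_2)
= -0.12·0.43 + 0.03·0.37 + 0.09·0.25 = -0.018

-0.0180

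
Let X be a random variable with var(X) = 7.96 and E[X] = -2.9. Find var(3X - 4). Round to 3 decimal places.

var(3X - 4) = (3)²·var(X) = 9·7.96 = 71.64

71.640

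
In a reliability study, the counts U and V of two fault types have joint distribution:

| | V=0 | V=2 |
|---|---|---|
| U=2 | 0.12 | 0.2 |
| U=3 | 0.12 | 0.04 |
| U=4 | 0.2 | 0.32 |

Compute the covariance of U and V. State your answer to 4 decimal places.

E[U] = 3.2,  E[V] = 1.12
E[UV] = 3.6
Cov(U,V) = E[UV] − E[U]E[V] = 3.6 − (3.2)(1.12) = 0.016

0.0160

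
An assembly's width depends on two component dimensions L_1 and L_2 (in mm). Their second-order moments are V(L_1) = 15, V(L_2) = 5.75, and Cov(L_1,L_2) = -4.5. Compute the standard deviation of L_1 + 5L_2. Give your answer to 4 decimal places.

10.6654

V(L_1 + 5L_2) = (1)²·V(L_1) + (5)²·V(L_2) + 2·(1)·(5)·Cov(L_1,L_2)
= 1·15 + 25·5.75 + 10·-4.5 = 113.75
SD(L_1 + 5L_2) = √113.75 ≈ 10.6654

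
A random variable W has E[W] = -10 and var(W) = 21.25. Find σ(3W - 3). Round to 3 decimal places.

var(3W - 3) = (3)²·21.25 = 191.25
σ(3W - 3) = √191.25 ≈ 13.829

13.829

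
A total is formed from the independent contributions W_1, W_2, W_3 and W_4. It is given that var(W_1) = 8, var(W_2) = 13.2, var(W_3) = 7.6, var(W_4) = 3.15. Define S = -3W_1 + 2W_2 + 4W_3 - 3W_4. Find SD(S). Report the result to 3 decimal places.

By independence, var(S) = (-3)²var(W_1) + (2)²var(W_2) + (4)²var(W_3) + (-3)²var(W_4)
= (-3)²·8 + (2)²·13.2 + (4)²·7.6 + (-3)²·3.15 = 274.75
SD(S) = √274.75 ≈ 16.576

16.576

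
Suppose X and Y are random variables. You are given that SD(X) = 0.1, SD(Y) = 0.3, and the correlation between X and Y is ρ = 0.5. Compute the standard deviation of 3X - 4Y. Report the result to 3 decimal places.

1.082

Var(X) = (0.1)² = 0.01;  Var(Y) = (0.3)² = 0.09
cov(X,Y) = ρ·SD(X)·SD(Y) = 0.5·0.1·0.3 = 0.015
Var(3X - 4Y) = (3)²·Var(X) + (-4)²·Var(Y) + 2·(3)·(-4)·cov(X,Y)
= 9·0.01 + 16·0.09 + -24·0.015 = 1.17
SD(3X - 4Y) = √1.17 ≈ 1.082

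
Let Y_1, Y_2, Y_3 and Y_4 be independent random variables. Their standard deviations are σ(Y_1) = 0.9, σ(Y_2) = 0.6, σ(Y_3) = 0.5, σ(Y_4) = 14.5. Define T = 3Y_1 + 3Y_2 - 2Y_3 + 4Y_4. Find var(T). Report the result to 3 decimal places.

3375.530

var(Y_1) = 0.81, var(Y_2) = 0.36, var(Y_3) = 0.25, var(Y_4) = 210.25
By independence, var(T) = (3)²var(Y_1) + (3)²var(Y_2) + (-2)²var(Y_3) + (4)²var(Y_4)
= (3)²·0.81 + (3)²·0.36 + (-2)²·0.25 + (4)²·210.25 = 3375.53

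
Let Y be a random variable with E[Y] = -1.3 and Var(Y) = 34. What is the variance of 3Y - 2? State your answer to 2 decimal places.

306.00

Var(3Y - 2) = (3)²·Var(Y) = 9·34 = 306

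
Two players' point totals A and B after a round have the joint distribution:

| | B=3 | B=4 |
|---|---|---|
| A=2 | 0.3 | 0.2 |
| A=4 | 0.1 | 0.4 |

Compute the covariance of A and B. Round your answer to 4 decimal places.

E[A] = 3,  E[B] = 3.6
E[AB] = 11
cov(A,B) = E[AB] − E[A]E[B] = 11 − (3)(3.6) = 0.2

0.2000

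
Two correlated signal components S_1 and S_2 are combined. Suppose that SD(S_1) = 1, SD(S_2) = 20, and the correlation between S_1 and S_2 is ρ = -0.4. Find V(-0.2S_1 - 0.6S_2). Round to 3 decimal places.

142.120

V(S_1) = (1)² = 1;  V(S_2) = (20)² = 400
Cov(S_1,S_2) = ρ·SD(S_1)·SD(S_2) = -0.4·1·20 = -8
V(-0.2S_1 - 0.6S_2) = (-0.2)²·V(S_1) + (-0.6)²·V(S_2) + 2·(-0.2)·(-0.6)·Cov(S_1,S_2)
= 0.04·1 + 0.36·400 + 0.24·-8 = 142.12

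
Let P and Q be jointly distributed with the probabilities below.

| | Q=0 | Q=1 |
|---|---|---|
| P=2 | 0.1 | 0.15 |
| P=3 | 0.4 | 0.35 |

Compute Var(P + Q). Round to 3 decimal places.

0.388

E[P] = 2.75,  E[Q] = 0.5,  E[PQ] = 1.35
Var(P) = 7.75 − (2.75)² = 0.1875;  Var(Q) = 0.5 − (0.5)² = 0.25
Cov(P,Q) = 1.35 − (2.75)(0.5) = -0.025
Var(P + Q) = (1)²·0.1875 + (1)²·0.25 + 2·(1)·(1)·-0.025 = 0.3875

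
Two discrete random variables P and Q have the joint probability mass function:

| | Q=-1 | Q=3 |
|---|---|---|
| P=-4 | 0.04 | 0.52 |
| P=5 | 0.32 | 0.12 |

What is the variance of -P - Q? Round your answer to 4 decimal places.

E[P] = -0.04,  E[Q] = 1.56,  E[PQ] = -5.88
Var(P) = 19.96 − (-0.04)² = 19.9584;  Var(Q) = 6.12 − (1.56)² = 3.6864
Cov(P,Q) = -5.88 − (-0.04)(1.56) = -5.8176
Var(-P - Q) = (-1)²·19.9584 + (-1)²·3.6864 + 2·(-1)·(-1)·-5.8176 = 12.0096

12.0096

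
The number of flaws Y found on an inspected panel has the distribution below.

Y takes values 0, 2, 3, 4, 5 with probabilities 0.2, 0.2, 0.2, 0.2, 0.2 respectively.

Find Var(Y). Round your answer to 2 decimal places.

E[Y] = (0)(0.2) + (2)(0.2) + (3)(0.2) + (4)(0.2) + (5)(0.2) = 2.8
E[Y²] = (0)²(0.2) + (2)²(0.2) + (3)²(0.2) + (4)²(0.2) + (5)²(0.2) = 10.8
Var(Y) = E[Y²] − (E[Y])² = 10.8 − (2.8)² = 2.96

2.96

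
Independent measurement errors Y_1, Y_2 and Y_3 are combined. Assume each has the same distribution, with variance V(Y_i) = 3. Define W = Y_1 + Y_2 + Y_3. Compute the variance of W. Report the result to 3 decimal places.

By independence, V(W) = (1)²V(Y_1) + (1)²V(Y_2) + (1)²V(Y_3)
= (1)²·3 + (1)²·3 + (1)²·3 = 9

9.000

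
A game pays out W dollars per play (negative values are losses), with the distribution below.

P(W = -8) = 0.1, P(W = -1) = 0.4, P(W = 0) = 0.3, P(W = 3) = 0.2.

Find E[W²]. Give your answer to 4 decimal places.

8.6000

E[W²] = (-8)²(0.1) + (-1)²(0.4) + (0)²(0.3) + (3)²(0.2) = 8.6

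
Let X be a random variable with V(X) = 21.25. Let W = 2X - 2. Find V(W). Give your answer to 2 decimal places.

85.00

V(2X - 2) = (2)²·V(X) = 4·21.25 = 85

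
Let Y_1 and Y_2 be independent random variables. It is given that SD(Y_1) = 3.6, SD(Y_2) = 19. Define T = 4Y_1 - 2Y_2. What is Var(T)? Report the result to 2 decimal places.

1651.36

Var(Y_1) = 12.96, Var(Y_2) = 361
By independence, Var(T) = (4)²Var(Y_1) + (-2)²Var(Y_2)
= (4)²·12.96 + (-2)²·361 = 1651.36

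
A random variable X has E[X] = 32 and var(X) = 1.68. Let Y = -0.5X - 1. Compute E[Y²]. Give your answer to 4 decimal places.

289.4200

E[-0.5X - 1] = -0.5·32 − 1 = -17
var(-0.5X - 1) = (-0.5)²·1.68 = 0.42
E[Y²] = var(Y) + (E[Y])² = 0.42 + (-17)² = 289.42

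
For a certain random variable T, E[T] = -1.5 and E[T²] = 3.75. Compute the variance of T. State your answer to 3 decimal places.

1.500

Var(T) = 3.75 − (-1.5)² = 1.5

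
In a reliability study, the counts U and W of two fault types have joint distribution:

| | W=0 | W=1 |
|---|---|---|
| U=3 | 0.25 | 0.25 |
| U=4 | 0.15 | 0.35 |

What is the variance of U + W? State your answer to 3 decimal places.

E[U] = 3.5,  E[W] = 0.6,  E[UW] = 2.15
Var(U) = 12.5 − (3.5)² = 0.25;  Var(W) = 0.6 − (0.6)² = 0.24
cov(U,W) = 2.15 − (3.5)(0.6) = 0.05
Var(U + W) = (1)²·0.25 + (1)²·0.24 + 2·(1)·(1)·0.05 = 0.59

0.590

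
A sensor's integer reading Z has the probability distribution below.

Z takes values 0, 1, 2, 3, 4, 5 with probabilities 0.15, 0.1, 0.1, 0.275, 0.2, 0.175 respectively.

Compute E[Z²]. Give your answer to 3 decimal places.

10.550

E[Z²] = (0)²(0.15) + (1)²(0.1) + (2)²(0.1) + (3)²(0.275) + (4)²(0.2) + (5)²(0.175) = 10.55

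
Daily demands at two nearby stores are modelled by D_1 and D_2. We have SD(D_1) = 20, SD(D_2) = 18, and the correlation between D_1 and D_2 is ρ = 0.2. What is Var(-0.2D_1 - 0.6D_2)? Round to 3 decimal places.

Var(D_1) = (20)² = 400;  Var(D_2) = (18)² = 324
cov(D_1,D_2) = ρ·SD(D_1)·SD(D_2) = 0.2·20·18 = 72
Var(-0.2D_1 - 0.6D_2) = (-0.2)²·Var(D_1) + (-0.6)²·Var(D_2) + 2·(-0.2)·(-0.6)·cov(D_1,D_2)
= 0.04·400 + 0.36·324 + 0.24·72 = 149.92

149.920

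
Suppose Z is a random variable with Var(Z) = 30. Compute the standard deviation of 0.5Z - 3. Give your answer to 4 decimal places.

2.7386

Var(0.5Z - 3) = (0.5)²·30 = 7.5
SD(0.5Z - 3) = √7.5 ≈ 2.7386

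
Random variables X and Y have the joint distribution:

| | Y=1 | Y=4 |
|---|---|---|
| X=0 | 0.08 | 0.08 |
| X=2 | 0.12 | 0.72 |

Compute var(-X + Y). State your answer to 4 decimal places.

1.4016

E[X] = 1.68,  E[Y] = 3.4,  E[XY] = 6
var(X) = 3.36 − (1.68)² = 0.5376;  var(Y) = 13 − (3.4)² = 1.44
Cov(X,Y) = 6 − (1.68)(3.4) = 0.288
var(-X + Y) = (-1)²·0.5376 + (1)²·1.44 + 2·(-1)·(1)·0.288 = 1.4016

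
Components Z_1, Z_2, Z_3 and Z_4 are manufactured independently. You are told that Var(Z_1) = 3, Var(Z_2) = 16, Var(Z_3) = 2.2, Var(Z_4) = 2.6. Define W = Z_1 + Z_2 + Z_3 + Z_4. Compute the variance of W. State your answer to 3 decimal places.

By independence, Var(W) = (1)²Var(Z_1) + (1)²Var(Z_2) + (1)²Var(Z_3) + (1)²Var(Z_4)
= (1)²·3 + (1)²·16 + (1)²·2.2 + (1)²·2.6 = 23.8

23.800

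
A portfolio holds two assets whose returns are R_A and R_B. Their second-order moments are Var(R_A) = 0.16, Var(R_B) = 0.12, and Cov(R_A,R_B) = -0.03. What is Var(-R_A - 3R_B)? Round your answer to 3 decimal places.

Var(-R_A - 3R_B) = (-1)²·Var(R_A) + (-3)²·Var(R_B) + 2·(-1)·(-3)·Cov(R_A,R_B)
= 1·0.16 + 9·0.12 + 6·-0.03 = 1.06

1.060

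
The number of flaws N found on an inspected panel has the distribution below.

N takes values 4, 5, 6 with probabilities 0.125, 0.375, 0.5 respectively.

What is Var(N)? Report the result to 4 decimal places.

0.4844

E[N] = (4)(0.125) + (5)(0.375) + (6)(0.5) = 5.375
E[N²] = (4)²(0.125) + (5)²(0.375) + (6)²(0.5) = 29.375
Var(N) = E[N²] − (E[N])² = 29.375 − (5.375)² = 0.484375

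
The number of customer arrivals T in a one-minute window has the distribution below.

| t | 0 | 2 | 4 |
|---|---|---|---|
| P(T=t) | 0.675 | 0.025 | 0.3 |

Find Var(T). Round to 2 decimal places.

E[T] = (0)(0.675) + (2)(0.025) + (4)(0.3) = 1.25
E[T²] = (0)²(0.675) + (2)²(0.025) + (4)²(0.3) = 4.9
Var(T) = E[T²] − (E[T])² = 4.9 − (1.25)² = 3.3375

3.34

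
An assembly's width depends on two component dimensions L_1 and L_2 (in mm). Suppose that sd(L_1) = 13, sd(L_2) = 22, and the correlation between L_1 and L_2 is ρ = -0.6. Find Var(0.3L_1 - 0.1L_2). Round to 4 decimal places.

Var(L_1) = (13)² = 169;  Var(L_2) = (22)² = 484
Cov(L_1,L_2) = ρ·sd(L_1)·sd(L_2) = -0.6·13·22 = -171.6
Var(0.3L_1 - 0.1L_2) = (0.3)²·Var(L_1) + (-0.1)²·Var(L_2) + 2·(0.3)·(-0.1)·Cov(L_1,L_2)
= 0.09·169 + 0.01·484 + -0.06·-171.6 = 30.346

30.3460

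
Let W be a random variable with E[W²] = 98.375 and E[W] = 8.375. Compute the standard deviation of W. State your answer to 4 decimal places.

Var(W) = 98.375 − (8.375)² = 28.234375
SD(W) = √28.234375 ≈ 5.3136

5.3136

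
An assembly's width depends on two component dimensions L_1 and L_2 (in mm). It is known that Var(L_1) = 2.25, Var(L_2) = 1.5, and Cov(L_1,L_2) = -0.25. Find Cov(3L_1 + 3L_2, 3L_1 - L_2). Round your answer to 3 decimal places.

14.250

Cov(3L_1 + 3L_2, 3L_1 - L_2) = (3)(3)Var(L_1) + (3)(-1)Var(L_2) + [(3)(-1) + (3)(3)]Cov(L_1,L_2)
= 9·2.25 + -3·1.5 + 6·-0.25 = 14.25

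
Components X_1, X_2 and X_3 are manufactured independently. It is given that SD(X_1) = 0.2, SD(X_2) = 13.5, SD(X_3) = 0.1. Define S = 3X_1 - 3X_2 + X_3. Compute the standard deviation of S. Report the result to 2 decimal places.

var(X_1) = 0.04, var(X_2) = 182.25, var(X_3) = 0.01
By independence, var(S) = (3)²var(X_1) + (-3)²var(X_2) + (1)²var(X_3)
= (3)²·0.04 + (-3)²·182.25 + (1)²·0.01 = 1640.62
SD(S) = √1640.62 ≈ 40.50

40.50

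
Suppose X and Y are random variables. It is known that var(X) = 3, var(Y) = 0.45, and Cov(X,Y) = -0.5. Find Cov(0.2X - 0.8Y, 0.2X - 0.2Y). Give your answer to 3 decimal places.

Cov(0.2X - 0.8Y, 0.2X - 0.2Y) = (0.2)(0.2)var(X) + (-0.8)(-0.2)var(Y) + [(0.2)(-0.2) + (-0.8)(0.2)]Cov(X,Y)
= 0.04·3 + 0.16·0.45 + -0.2·-0.5 = 0.292

0.292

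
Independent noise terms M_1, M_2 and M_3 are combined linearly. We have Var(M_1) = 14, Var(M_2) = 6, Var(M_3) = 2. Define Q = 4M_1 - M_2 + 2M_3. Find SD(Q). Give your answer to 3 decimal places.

By independence, Var(Q) = (4)²Var(M_1) + (-1)²Var(M_2) + (2)²Var(M_3)
= (4)²·14 + (-1)²·6 + (2)²·2 = 238
SD(Q) = √238 ≈ 15.427

15.427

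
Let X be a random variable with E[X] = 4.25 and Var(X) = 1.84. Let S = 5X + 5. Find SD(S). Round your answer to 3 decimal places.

6.782

Var(5X + 5) = (5)²·1.84 = 46
SD(S) = √46 ≈ 6.782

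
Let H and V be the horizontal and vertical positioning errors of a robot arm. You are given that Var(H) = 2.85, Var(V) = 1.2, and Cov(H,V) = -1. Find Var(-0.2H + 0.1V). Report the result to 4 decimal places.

0.1660

Var(-0.2H + 0.1V) = (-0.2)²·Var(H) + (0.1)²·Var(V) + 2·(-0.2)·(0.1)·Cov(H,V)
= 0.04·2.85 + 0.01·1.2 + -0.04·-1 = 0.166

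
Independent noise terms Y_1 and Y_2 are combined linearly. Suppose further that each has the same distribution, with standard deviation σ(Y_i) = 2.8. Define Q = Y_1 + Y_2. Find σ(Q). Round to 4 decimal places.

3.9598

Var(Y_i) = (2.8)² = 7.84
By independence, Var(Q) = (1)²Var(Y_1) + (1)²Var(Y_2)
= (1)²·7.84 + (1)²·7.84 = 15.68
σ(Q) = √15.68 ≈ 3.9598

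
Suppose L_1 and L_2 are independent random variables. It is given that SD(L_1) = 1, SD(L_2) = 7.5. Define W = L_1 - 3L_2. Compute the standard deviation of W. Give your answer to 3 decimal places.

22.522

var(L_1) = 1, var(L_2) = 56.25
By independence, var(W) = (1)²var(L_1) + (-3)²var(L_2)
= (1)²·1 + (-3)²·56.25 = 507.25
SD(W) = √507.25 ≈ 22.522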